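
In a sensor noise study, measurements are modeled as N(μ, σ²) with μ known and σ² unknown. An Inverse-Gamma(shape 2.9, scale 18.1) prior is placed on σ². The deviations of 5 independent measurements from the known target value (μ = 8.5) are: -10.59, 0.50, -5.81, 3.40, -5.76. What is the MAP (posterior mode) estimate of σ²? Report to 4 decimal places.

17.7415

With known mean μ and an Inverse-Gamma(α, β) prior on σ², the Normal likelihood is conjugate: posterior is Inv-Gamma(α + n/2, β + Σ(xᵢ−μ)²/2).
Σ(xᵢ−μ)² = (-10.59)² + (0.50)² + (-5.81)² + (3.40)² + (-5.76)² = 190.8918.
Posterior: Inv-Gamma(2.9 + 5/2, 18.1 + 190.8918/2) = Inv-Gamma(5.40, 113.54590).
Mode = β/(α+1) = 113.54590/6.40 = 17.7415.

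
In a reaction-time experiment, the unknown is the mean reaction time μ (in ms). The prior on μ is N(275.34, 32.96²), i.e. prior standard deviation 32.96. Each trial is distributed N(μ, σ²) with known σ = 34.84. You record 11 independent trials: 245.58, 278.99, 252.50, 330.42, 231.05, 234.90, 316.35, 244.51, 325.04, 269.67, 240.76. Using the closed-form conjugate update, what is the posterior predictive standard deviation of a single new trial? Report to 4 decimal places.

For Normal data with known variance σ², a Normal(μ₀, σ₀²) prior on μ is conjugate. Posterior precision = 1/σ₀² + n/σ²; posterior mean is the precision-weighted average of μ₀ and x̄.
σ₀² = 32.96² = 1086.3616, σ² = 34.84² = 1213.8256; σ² + n·σ₀² = 1213.8256 + 11·1086.3616 = 13163.8032.
Posterior precision = 1/σ₀² + n/σ² = 1/1086.3616 + 11/1213.8256 = (σ² + n·σ₀²)/(σ₀²σ²) = 13163.8032/(1086.3616·1213.8256); posterior variance σₙ² = σ₀²σ²/(σ² + n·σ₀²) = 1086.3616·1213.8256/13163.8032 = 100.172686.
Predictive variance for one new observation = σₙ² + σ² = 1086.3616·1213.8256/13163.8032 + 1213.8256 = σ²·(σ₀² + 13163.8032)/13163.8032 = 1213.8256·14250.1648/13163.8032 = 1313.998286; SD = √(1213.8256·14250.1648/13163.8032) = 36.2491.

36.2491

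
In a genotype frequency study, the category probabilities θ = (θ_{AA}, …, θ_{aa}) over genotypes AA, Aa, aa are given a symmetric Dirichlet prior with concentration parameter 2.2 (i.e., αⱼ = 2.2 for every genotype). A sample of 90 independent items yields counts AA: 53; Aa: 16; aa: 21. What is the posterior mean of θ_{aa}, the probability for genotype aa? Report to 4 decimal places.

The Dirichlet prior is conjugate to the Multinomial likelihood: each posterior αⱼ = prior αⱼ + observed count nⱼ.
Posterior concentration: (55.2, 18.2, 23.2), total = 96.6.
E[θ_{aa}|data] = α_{aa}/Σα = 23.2/96.6 = 0.2402.

0.2402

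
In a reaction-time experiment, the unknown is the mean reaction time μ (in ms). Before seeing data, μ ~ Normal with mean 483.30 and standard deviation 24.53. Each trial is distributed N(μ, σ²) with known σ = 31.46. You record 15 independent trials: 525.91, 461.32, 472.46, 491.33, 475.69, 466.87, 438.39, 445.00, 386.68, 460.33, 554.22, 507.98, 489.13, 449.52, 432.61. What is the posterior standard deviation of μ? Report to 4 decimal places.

For Normal data with known variance σ², a Normal(μ₀, σ₀²) prior on μ is conjugate. Posterior precision = 1/σ₀² + n/σ²; posterior mean is the precision-weighted average of μ₀ and x̄.
σ₀² = 24.53² = 601.7209, σ² = 31.46² = 989.7316; σ² + n·σ₀² = 989.7316 + 15·601.7209 = 10015.5451.
Posterior precision = 1/σ₀² + n/σ² = 1/601.7209 + 15/989.7316 = (σ² + n·σ₀²)/(σ₀²σ²) = 10015.5451/(601.7209·989.7316); posterior variance σₙ² = σ₀²σ²/(σ² + n·σ₀²) = 601.7209·989.7316/10015.5451 = 59.461785.
Posterior SD = √σₙ² = √(601.7209·989.7316/10015.5451) = 7.7111.

7.7111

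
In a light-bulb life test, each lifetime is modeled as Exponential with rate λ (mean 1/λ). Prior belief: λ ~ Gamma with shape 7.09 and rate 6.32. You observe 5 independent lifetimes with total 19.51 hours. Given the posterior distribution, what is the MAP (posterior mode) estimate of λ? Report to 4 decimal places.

With a Gamma(shape α, rate β) prior on the exponential rate λ, the posterior after n observations with total T = Σxᵢ is Gamma(α+n, β+T).
Posterior: Gamma(7.09+5, 6.32+19.51) = Gamma(12.09, 25.83).
Mode = (α−1)/β = 0.4293.

0.4293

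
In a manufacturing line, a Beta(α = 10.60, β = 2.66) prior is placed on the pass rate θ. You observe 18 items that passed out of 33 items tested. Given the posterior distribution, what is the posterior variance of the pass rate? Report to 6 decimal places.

0.004994

The Beta prior is conjugate to a Binomial/Bernoulli likelihood; the update adds successes to α and failures to β.
Posterior: Beta(α+k, β+n−k) = Beta(10.60+18, 2.66+15) = Beta(28.60, 17.66).
Var = αβ/((α+β)²(α+β+1)) = 28.60·17.66/(46.26²·47.26) = 0.004994.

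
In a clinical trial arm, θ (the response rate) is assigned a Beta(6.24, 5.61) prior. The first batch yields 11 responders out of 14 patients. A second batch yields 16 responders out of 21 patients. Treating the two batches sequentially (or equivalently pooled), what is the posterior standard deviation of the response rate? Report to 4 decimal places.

0.0656

The Beta prior is conjugate to a Binomial/Bernoulli likelihood; the update adds successes to α and failures to β.
After batch 1: Beta(6.24+11, 5.61+3) = Beta(17.24, 8.61).
After batch 2: Beta(17.24+16, 8.61+5) = Beta(33.24, 13.61).
Var = αβ/((α+β)²(α+β+1)) = 33.24·13.61/(46.85²·47.85) = 0.00430743; SD = √0.00430743 = 0.0656.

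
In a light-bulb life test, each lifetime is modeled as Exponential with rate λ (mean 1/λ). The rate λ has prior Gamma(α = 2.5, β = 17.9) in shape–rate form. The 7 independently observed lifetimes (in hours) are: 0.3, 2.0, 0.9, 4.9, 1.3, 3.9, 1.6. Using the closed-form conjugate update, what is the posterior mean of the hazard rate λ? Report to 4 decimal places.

0.2896

With a Gamma(shape α, rate β) prior on the exponential rate λ, the posterior after n observations with total T = Σxᵢ is Gamma(α+n, β+T).
Sum of observations T = 14.9 hours; n = 7.
Posterior: Gamma(2.5+7, 17.9+14.9) = Gamma(9.5, 32.8).
Posterior mean of λ = α/β = 9.5/32.8 = 0.2896.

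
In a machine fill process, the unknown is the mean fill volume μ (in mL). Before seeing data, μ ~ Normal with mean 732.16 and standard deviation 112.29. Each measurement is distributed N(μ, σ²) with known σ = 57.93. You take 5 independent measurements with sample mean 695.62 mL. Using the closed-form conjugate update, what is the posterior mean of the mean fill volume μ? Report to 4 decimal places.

For Normal data with known variance σ², a Normal(μ₀, σ₀²) prior on μ is conjugate. Posterior precision = 1/σ₀² + n/σ²; posterior mean is the precision-weighted average of μ₀ and x̄.
n·x̄ = 5·695.62 = 3478.1.
σ₀² = 112.29² = 12609.0441, σ² = 57.93² = 3355.8849; σ² + n·σ₀² = 3355.8849 + 5·12609.0441 = 66401.1054.
Posterior mean = (μ₀/σ₀² + n·x̄/σ²)/(1/σ₀² + n/σ²) = (σ²·μ₀ + σ₀²·n·x̄)/(σ² + n·σ₀²) = (3355.8849·732.16 + 12609.0441·3478.1)/66401.1054 = 46312560.972594/66401.1054 = 697.4667.

697.4667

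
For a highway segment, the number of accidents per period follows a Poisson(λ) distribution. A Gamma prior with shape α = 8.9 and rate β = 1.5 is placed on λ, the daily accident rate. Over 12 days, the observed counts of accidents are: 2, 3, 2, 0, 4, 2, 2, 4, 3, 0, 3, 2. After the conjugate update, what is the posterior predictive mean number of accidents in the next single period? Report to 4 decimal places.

2.6593

With a Gamma(shape α, rate β) prior, the Poisson likelihood is conjugate: the posterior is Gamma(α + ΣXᵢ, β + n).
Sum of counts S = 27 over n = 12 days.
Posterior: Gamma(α+S, β+n) = Gamma(8.9+27, 1.5+12) = Gamma(35.9, 13.5).
The predictive distribution for one future period is NegBinom with mean α/β = 2.6593.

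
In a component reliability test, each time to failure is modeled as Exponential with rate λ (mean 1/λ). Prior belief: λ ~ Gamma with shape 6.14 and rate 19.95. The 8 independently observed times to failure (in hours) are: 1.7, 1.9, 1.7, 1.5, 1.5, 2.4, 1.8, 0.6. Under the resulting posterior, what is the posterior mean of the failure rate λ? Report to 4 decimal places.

With a Gamma(shape α, rate β) prior on the exponential rate λ, the posterior after n observations with total T = Σxᵢ is Gamma(α+n, β+T).
Sum of observations T = 13.1 hours; n = 8.
Posterior: Gamma(6.14+8, 19.95+13.1) = Gamma(14.14, 33.05).
Posterior mean of λ = α/β = 14.14/33.05 = 0.4278.

0.4278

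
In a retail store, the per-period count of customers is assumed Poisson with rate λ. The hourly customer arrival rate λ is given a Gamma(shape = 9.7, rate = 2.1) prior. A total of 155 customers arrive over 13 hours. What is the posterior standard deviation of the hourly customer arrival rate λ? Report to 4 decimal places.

0.8499

With a Gamma(shape α, rate β) prior, the Poisson likelihood is conjugate: the posterior is Gamma(α + ΣXᵢ, β + n).
Posterior: Gamma(α+S, β+n) = Gamma(9.7+155, 2.1+13) = Gamma(164.7, 15.1).
SD = √α/β = √164.7/15.1 = 0.8499.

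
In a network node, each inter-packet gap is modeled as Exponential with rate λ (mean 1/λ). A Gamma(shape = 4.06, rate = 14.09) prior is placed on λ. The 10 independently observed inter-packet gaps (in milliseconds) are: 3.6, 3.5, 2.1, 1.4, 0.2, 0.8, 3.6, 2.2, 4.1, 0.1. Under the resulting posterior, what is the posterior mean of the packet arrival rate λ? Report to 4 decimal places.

With a Gamma(shape α, rate β) prior on the exponential rate λ, the posterior after n observations with total T = Σxᵢ is Gamma(α+n, β+T).
Sum of observations T = 21.6 milliseconds; n = 10.
Posterior: Gamma(4.06+10, 14.09+21.6) = Gamma(14.06, 35.69).
Posterior mean of λ = α/β = 14.06/35.69 = 0.3939.

0.3939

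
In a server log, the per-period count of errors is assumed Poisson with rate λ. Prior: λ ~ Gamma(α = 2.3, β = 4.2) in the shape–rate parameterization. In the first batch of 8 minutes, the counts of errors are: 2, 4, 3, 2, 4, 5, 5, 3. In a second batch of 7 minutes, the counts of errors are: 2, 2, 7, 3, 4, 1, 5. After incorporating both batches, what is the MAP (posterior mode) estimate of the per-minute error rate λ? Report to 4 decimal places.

With a Gamma(shape α, rate β) prior, the Poisson likelihood is conjugate: the posterior is Gamma(α + ΣXᵢ, β + n).
Batch 1: sum of counts S = 28 over n = 8 minutes.
After batch 1: Gamma(α+S, β+n) = Gamma(2.3+28, 4.2+8) = Gamma(30.3, 12.2).
Batch 2: sum of counts S = 24 over n = 7 minutes.
After batch 2: Gamma(α+S, β+n) = Gamma(30.3+24, 12.2+7) = Gamma(54.3, 19.2).
Mode of Gamma(α,β) for α≥1 is (α−1)/β = 53.3/19.2 = 2.7760.

2.7760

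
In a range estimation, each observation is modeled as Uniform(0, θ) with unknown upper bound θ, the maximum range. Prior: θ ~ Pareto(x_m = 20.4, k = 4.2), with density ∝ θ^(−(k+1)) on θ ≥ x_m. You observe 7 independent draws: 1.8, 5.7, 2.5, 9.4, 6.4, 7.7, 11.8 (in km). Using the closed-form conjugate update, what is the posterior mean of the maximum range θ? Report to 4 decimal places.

A Pareto(scale x_m, shape k) prior on the upper bound θ of Uniform(0, θ) is conjugate: posterior is Pareto(max(x_m, max xᵢ), k + n).
Sample maximum = 11.8; prior scale x_m = 20.4 → posterior scale = max = 20.4.
Posterior shape = 4.2 + 7 = 11.2.
E[θ|data] = k·x_m/(k−1) = 11.2·20.4/10.2 = 22.4000.

22.4000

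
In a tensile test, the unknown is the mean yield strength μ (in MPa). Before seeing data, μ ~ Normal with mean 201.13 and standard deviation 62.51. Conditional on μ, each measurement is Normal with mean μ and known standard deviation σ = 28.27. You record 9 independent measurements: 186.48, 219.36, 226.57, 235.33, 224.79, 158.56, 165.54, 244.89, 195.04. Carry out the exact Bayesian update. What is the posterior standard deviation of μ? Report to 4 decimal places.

For Normal data with known variance σ², a Normal(μ₀, σ₀²) prior on μ is conjugate. Posterior precision = 1/σ₀² + n/σ²; posterior mean is the precision-weighted average of μ₀ and x̄.
σ₀² = 62.51² = 3907.5001, σ² = 28.27² = 799.1929; σ² + n·σ₀² = 799.1929 + 9·3907.5001 = 35966.6938.
Posterior precision = 1/σ₀² + n/σ² = 1/3907.5001 + 9/799.1929 = (σ² + n·σ₀²)/(σ₀²σ²) = 35966.6938/(3907.5001·799.1929); posterior variance σₙ² = σ₀²σ²/(σ² + n·σ₀²) = 3907.5001·799.1929/35966.6938 = 86.826061.
Posterior SD = √σₙ² = √(3907.5001·799.1929/35966.6938) = 9.3181.

9.3181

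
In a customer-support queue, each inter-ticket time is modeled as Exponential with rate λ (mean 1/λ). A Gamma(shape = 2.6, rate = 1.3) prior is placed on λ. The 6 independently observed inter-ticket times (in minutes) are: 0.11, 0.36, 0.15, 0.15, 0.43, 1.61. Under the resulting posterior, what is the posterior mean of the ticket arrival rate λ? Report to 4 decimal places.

With a Gamma(shape α, rate β) prior on the exponential rate λ, the posterior after n observations with total T = Σxᵢ is Gamma(α+n, β+T).
Sum of observations T = 2.81 minutes; n = 6.
Posterior: Gamma(2.6+6, 1.3+2.81) = Gamma(8.6, 4.11).
Posterior mean of λ = α/β = 8.6/4.11 = 2.0925.

2.0925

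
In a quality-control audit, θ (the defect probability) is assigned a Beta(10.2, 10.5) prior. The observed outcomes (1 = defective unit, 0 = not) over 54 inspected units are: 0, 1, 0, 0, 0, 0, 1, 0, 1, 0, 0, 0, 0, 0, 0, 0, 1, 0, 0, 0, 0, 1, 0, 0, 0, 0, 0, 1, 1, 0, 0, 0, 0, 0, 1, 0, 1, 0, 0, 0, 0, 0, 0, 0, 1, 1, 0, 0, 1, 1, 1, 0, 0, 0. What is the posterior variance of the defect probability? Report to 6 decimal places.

The Beta prior is conjugate to a Binomial/Bernoulli likelihood; the update adds successes to α and failures to β.
Posterior: Beta(α+k, β+n−k) = Beta(10.2+14, 10.5+40) = Beta(24.2, 50.5).
Var = αβ/((α+β)²(α+β+1)) = 24.2·50.5/(74.7²·75.7) = 0.002893.

0.002893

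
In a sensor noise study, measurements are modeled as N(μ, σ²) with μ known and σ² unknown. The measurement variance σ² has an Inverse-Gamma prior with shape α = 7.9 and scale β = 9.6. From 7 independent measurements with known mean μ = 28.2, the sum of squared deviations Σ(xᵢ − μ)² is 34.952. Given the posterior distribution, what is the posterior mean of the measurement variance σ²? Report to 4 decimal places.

With known mean μ and an Inverse-Gamma(α, β) prior on σ², the Normal likelihood is conjugate: posterior is Inv-Gamma(α + n/2, β + Σ(xᵢ−μ)²/2).
Posterior: Inv-Gamma(7.9 + 7/2, 9.6 + 34.952/2) = Inv-Gamma(11.40, 27.0760).
E[σ²|data] = β/(α−1) = 27.0760/10.40 = 2.6035.

2.6035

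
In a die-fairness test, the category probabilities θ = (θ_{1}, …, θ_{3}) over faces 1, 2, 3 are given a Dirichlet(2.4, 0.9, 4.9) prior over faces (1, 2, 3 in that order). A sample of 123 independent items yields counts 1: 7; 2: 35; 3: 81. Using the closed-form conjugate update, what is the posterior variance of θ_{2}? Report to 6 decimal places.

The Dirichlet prior is conjugate to the Multinomial likelihood: each posterior αⱼ = prior αⱼ + observed count nⱼ.
Posterior concentration: (9.4, 35.9, 85.9), total = 131.2.
Var[θ_j] = α_j(Σα−α_j)/((Σα)²(Σα+1)) = 35.9·95.3/(131.2²·132.2) = 0.001503.

0.001503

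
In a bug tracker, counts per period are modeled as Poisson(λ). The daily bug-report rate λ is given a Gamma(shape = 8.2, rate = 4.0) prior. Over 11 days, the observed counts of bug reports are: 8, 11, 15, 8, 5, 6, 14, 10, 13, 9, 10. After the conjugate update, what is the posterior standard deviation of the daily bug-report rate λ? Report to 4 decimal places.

With a Gamma(shape α, rate β) prior, the Poisson likelihood is conjugate: the posterior is Gamma(α + ΣXᵢ, β + n).
Sum of counts S = 109 over n = 11 days.
Posterior: Gamma(α+S, β+n) = Gamma(8.2+109, 4.0+11) = Gamma(117.2, 15.0).
SD = √α/β = √117.2/15.0 = 0.7217.

0.7217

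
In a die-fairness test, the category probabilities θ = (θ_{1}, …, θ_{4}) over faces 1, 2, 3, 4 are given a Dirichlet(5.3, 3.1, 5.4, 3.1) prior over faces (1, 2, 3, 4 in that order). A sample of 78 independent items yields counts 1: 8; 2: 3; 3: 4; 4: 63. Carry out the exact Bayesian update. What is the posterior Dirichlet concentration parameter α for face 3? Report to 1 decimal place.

The Dirichlet prior is conjugate to the Multinomial likelihood: each posterior αⱼ = prior αⱼ + observed count nⱼ.
Posterior concentration: (13.3, 6.1, 9.4, 66.1), total = 94.9.
α_{3} = 5.4 + 4 = 9.4.

9.4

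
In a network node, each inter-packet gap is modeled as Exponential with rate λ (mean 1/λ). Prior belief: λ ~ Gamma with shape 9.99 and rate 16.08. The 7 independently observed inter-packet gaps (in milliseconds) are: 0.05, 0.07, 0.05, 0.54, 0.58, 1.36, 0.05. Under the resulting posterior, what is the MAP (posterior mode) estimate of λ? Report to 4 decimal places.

0.8514

With a Gamma(shape α, rate β) prior on the exponential rate λ, the posterior after n observations with total T = Σxᵢ is Gamma(α+n, β+T).
Sum of observations T = 2.70 milliseconds; n = 7.
Posterior: Gamma(9.99+7, 16.08+2.70) = Gamma(16.99, 18.78).
Mode = (α−1)/β = 0.8514.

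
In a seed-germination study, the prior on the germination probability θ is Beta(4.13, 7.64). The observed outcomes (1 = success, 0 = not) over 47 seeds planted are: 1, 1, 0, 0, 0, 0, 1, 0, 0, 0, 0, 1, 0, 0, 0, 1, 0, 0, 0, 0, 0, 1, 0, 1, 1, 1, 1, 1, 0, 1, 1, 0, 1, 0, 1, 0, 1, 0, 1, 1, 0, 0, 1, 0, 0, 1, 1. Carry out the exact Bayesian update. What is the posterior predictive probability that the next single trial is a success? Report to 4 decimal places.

The Beta prior is conjugate to a Binomial/Bernoulli likelihood; the update adds successes to α and failures to β.
Posterior: Beta(α+k, β+n−k) = Beta(4.13+21, 7.64+26) = Beta(25.13, 33.64).
For a single future Bernoulli trial, P(success | data) = α/(α+β) = 0.4276.

0.4276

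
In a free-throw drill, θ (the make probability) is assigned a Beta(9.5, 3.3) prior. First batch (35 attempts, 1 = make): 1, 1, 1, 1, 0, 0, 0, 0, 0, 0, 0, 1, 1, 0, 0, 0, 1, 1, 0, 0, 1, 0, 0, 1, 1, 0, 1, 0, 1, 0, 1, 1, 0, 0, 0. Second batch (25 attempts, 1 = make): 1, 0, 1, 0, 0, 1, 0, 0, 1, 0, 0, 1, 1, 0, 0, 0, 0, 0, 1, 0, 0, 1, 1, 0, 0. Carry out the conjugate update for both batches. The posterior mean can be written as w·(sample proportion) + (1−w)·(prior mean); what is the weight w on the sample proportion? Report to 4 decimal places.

The Beta prior is conjugate to a Binomial/Bernoulli likelihood; the update adds successes to α and failures to β.
Total number of attempts: n = 35 + 25 = 60.
Posterior mean = (α₀+k)/(α₀+β₀+n) = [n/(α₀+β₀+n)]·(k/n) + [(α₀+β₀)/(α₀+β₀+n)]·α₀/(α₀+β₀), so only n and the prior enter the weight.
The weight on the data is w = n/(α₀+β₀+n) = 60/(9.5+3.3+60) = 60/72.8 = 0.8242.

0.8242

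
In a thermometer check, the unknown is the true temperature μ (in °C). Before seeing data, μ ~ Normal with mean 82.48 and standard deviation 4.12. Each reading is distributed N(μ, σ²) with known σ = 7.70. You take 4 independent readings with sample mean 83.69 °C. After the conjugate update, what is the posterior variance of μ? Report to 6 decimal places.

For Normal data with known variance σ², a Normal(μ₀, σ₀²) prior on μ is conjugate. Posterior precision = 1/σ₀² + n/σ²; posterior mean is the precision-weighted average of μ₀ and x̄.
σ₀² = 4.12² = 16.9744, σ² = 7.70² = 59.29; σ² + n·σ₀² = 59.29 + 4·16.9744 = 127.1876.
Posterior precision = 1/σ₀² + n/σ² = 1/16.9744 + 4/59.29 = (σ² + n·σ₀²)/(σ₀²σ²) = 127.1876/(16.9744·59.29); posterior variance σₙ² = σ₀²σ²/(σ² + n·σ₀²) = 16.9744·59.29/127.1876 = 7.912817.

7.912817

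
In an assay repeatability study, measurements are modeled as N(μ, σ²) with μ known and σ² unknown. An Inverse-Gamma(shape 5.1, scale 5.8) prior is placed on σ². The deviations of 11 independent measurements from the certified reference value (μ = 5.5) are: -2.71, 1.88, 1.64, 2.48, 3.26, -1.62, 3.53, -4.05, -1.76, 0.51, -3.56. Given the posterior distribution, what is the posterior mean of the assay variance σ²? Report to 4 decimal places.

With known mean μ and an Inverse-Gamma(α, β) prior on σ², the Normal likelihood is conjugate: posterior is Inv-Gamma(α + n/2, β + Σ(xᵢ−μ)²/2).
Σ(xᵢ−μ)² = (-2.71)² + (1.88)² + (1.64)² + (2.48)² + (3.26)² + (-1.62)² + (3.53)² + (-4.05)² + (-1.76)² + (0.51)² + (-3.56)² = 77.8652.
Posterior: Inv-Gamma(5.1 + 11/2, 5.8 + 77.8652/2) = Inv-Gamma(10.60, 44.73260).
E[σ²|data] = β/(α−1) = 44.73260/9.60 = 4.6596.

4.6596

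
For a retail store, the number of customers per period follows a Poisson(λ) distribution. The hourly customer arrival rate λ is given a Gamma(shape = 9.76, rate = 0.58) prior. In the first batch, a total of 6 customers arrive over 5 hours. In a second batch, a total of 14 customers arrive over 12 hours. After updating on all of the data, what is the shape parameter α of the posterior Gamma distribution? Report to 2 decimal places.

29.76

With a Gamma(shape α, rate β) prior, the Poisson likelihood is conjugate: the posterior is Gamma(α + ΣXᵢ, β + n).
After batch 1: Gamma(α+S, β+n) = Gamma(9.76+6, 0.58+5) = Gamma(15.76, 5.58).
After batch 2: Gamma(α+S, β+n) = Gamma(15.76+14, 5.58+12) = Gamma(29.76, 17.58).
Posterior α = 29.76.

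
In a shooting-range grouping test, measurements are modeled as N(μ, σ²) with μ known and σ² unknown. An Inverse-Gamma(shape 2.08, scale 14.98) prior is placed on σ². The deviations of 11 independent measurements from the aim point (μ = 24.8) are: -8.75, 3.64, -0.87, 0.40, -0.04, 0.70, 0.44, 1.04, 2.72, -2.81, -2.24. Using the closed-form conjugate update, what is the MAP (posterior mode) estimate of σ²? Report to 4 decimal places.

8.3198

With known mean μ and an Inverse-Gamma(α, β) prior on σ², the Normal likelihood is conjugate: posterior is Inv-Gamma(α + n/2, β + Σ(xᵢ−μ)²/2).
Σ(xᵢ−μ)² = (-8.75)² + (3.64)² + (-0.87)² + (0.40)² + (-0.04)² + (0.70)² + (0.44)² + (1.04)² + (2.72)² + (-2.81)² + (-2.24)² = 112.8079.
Posterior: Inv-Gamma(2.08 + 11/2, 14.98 + 112.8079/2) = Inv-Gamma(7.58, 71.38395).
Mode = β/(α+1) = 71.38395/8.58 = 8.3198.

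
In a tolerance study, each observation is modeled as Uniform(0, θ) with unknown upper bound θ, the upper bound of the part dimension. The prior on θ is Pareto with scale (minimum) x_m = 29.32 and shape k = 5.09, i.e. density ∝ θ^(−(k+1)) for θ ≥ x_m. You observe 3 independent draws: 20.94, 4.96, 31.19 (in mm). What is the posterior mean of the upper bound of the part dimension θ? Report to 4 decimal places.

A Pareto(scale x_m, shape k) prior on the upper bound θ of Uniform(0, θ) is conjugate: posterior is Pareto(max(x_m, max xᵢ), k + n).
Sample maximum = 31.19; prior scale x_m = 29.32 → posterior scale = max = 31.19.
Posterior shape = 5.09 + 3 = 8.09.
E[θ|data] = k·x_m/(k−1) = 8.09·31.19/7.09 = 35.5892.

35.5892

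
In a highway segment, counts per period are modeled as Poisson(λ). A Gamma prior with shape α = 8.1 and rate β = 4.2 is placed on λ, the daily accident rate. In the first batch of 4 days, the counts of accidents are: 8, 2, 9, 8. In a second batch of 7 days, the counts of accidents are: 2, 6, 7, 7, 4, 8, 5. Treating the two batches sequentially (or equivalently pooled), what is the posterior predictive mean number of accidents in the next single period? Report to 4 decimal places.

With a Gamma(shape α, rate β) prior, the Poisson likelihood is conjugate: the posterior is Gamma(α + ΣXᵢ, β + n).
Batch 1: sum of counts S = 27 over n = 4 days.
After batch 1: Gamma(α+S, β+n) = Gamma(8.1+27, 4.2+4) = Gamma(35.1, 8.2).
Batch 2: sum of counts S = 39 over n = 7 days.
After batch 2: Gamma(α+S, β+n) = Gamma(35.1+39, 8.2+7) = Gamma(74.1, 15.2).
The predictive distribution for one future period is NegBinom with mean α/β = 4.8750.

4.8750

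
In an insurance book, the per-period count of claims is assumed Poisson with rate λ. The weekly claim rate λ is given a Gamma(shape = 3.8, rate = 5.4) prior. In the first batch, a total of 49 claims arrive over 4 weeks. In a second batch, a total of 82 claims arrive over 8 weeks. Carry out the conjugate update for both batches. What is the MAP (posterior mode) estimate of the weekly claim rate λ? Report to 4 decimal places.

7.6897

With a Gamma(shape α, rate β) prior, the Poisson likelihood is conjugate: the posterior is Gamma(α + ΣXᵢ, β + n).
After batch 1: Gamma(α+S, β+n) = Gamma(3.8+49, 5.4+4) = Gamma(52.8, 9.4).
After batch 2: Gamma(α+S, β+n) = Gamma(52.8+82, 9.4+8) = Gamma(134.8, 17.4).
Mode of Gamma(α,β) for α≥1 is (α−1)/β = 133.8/17.4 = 7.6897.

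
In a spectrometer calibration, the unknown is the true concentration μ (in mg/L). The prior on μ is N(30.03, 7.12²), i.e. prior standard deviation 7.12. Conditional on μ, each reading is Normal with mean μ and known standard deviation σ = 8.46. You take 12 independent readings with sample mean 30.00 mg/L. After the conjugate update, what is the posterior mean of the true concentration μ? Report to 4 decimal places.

For Normal data with known variance σ², a Normal(μ₀, σ₀²) prior on μ is conjugate. Posterior precision = 1/σ₀² + n/σ²; posterior mean is the precision-weighted average of μ₀ and x̄.
n·x̄ = 12·30.00 = 360.
σ₀² = 7.12² = 50.6944, σ² = 8.46² = 71.5716; σ² + n·σ₀² = 71.5716 + 12·50.6944 = 679.9044.
Posterior mean = (μ₀/σ₀² + n·x̄/σ²)/(1/σ₀² + n/σ²) = (σ²·μ₀ + σ₀²·n·x̄)/(σ² + n·σ₀²) = (71.5716·30.03 + 50.6944·360)/679.9044 = 20399.279148/679.9044 = 30.0032.

30.0032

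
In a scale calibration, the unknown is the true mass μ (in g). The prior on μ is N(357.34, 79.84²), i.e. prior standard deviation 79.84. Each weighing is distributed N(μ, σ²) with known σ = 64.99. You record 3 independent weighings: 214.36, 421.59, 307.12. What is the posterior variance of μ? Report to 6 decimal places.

For Normal data with known variance σ², a Normal(μ₀, σ₀²) prior on μ is conjugate. Posterior precision = 1/σ₀² + n/σ²; posterior mean is the precision-weighted average of μ₀ and x̄.
σ₀² = 79.84² = 6374.4256, σ² = 64.99² = 4223.7001; σ² + n·σ₀² = 4223.7001 + 3·6374.4256 = 23346.9769.
Posterior precision = 1/σ₀² + n/σ² = 1/6374.4256 + 3/4223.7001 = (σ² + n·σ₀²)/(σ₀²σ²) = 23346.9769/(6374.4256·4223.7001); posterior variance σₙ² = σ₀²σ²/(σ² + n·σ₀²) = 6374.4256·4223.7001/23346.9769 = 1153.196928.

1153.196928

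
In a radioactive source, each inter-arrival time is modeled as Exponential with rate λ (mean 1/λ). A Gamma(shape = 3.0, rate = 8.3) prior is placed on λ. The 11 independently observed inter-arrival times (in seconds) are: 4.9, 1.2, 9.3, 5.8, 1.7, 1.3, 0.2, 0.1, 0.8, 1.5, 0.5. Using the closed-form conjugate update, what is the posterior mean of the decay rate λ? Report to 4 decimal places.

With a Gamma(shape α, rate β) prior on the exponential rate λ, the posterior after n observations with total T = Σxᵢ is Gamma(α+n, β+T).
Sum of observations T = 27.3 seconds; n = 11.
Posterior: Gamma(3.0+11, 8.3+27.3) = Gamma(14.0, 35.6).
Posterior mean of λ = α/β = 14.0/35.6 = 0.3933.

0.3933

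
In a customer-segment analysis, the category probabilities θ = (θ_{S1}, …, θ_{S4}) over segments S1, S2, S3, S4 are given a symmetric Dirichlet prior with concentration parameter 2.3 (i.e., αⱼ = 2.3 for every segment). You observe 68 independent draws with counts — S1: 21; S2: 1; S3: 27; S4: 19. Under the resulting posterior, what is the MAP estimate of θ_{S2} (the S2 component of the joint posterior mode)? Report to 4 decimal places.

0.0314

The Dirichlet prior is conjugate to the Multinomial likelihood: each posterior αⱼ = prior αⱼ + observed count nⱼ.
Posterior concentration: (23.3, 3.3, 29.3, 21.3), total = 77.2.
Joint mode component: (α_{S2}−1)/(Σα−K) = 2.3/73.2 = 0.0314.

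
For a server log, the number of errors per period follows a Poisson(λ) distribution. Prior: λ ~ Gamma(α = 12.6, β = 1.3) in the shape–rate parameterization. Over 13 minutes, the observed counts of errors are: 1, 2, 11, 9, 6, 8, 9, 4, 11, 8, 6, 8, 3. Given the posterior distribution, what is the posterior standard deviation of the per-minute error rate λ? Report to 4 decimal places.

0.6944

With a Gamma(shape α, rate β) prior, the Poisson likelihood is conjugate: the posterior is Gamma(α + ΣXᵢ, β + n).
Sum of counts S = 86 over n = 13 minutes.
Posterior: Gamma(α+S, β+n) = Gamma(12.6+86, 1.3+13) = Gamma(98.6, 14.3).
SD = √α/β = √98.6/14.3 = 0.6944.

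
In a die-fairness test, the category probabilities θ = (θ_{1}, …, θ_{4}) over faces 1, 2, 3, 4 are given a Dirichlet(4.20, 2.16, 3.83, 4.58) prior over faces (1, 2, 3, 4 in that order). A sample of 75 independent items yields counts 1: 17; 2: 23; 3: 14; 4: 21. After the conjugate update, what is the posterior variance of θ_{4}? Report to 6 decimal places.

The Dirichlet prior is conjugate to the Multinomial likelihood: each posterior αⱼ = prior αⱼ + observed count nⱼ.
Posterior concentration: (21.20, 25.16, 17.83, 25.58), total = 89.77.
Var[θ_j] = α_j(Σα−α_j)/((Σα)²(Σα+1)) = 25.58·64.19/(89.77²·90.77) = 0.002245.

0.002245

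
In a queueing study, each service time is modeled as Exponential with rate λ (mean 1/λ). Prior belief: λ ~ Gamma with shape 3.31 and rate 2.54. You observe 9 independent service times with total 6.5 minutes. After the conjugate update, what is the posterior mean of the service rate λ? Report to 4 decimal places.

With a Gamma(shape α, rate β) prior on the exponential rate λ, the posterior after n observations with total T = Σxᵢ is Gamma(α+n, β+T).
Posterior: Gamma(3.31+9, 2.54+6.5) = Gamma(12.31, 9.04).
Posterior mean of λ = α/β = 12.31/9.04 = 1.3617.

1.3617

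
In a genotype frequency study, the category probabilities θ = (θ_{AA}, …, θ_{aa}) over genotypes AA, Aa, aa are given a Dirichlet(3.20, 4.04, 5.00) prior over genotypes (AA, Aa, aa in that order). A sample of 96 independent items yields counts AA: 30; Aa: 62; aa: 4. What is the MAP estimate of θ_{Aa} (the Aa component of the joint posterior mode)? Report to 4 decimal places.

0.6180

The Dirichlet prior is conjugate to the Multinomial likelihood: each posterior αⱼ = prior αⱼ + observed count nⱼ.
Posterior concentration: (33.20, 66.04, 9.00), total = 108.24.
Joint mode component: (α_{Aa}−1)/(Σα−K) = 65.04/105.24 = 0.6180.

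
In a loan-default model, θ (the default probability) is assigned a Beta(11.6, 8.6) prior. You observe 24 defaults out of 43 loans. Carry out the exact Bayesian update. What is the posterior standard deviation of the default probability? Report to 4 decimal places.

The Beta prior is conjugate to a Binomial/Bernoulli likelihood; the update adds successes to α and failures to β.
Posterior: Beta(α+k, β+n−k) = Beta(11.6+24, 8.6+19) = Beta(35.6, 27.6).
Var = αβ/((α+β)²(α+β+1)) = 35.6·27.6/(63.2²·64.2) = 0.00383169; SD = √0.00383169 = 0.0619.

0.0619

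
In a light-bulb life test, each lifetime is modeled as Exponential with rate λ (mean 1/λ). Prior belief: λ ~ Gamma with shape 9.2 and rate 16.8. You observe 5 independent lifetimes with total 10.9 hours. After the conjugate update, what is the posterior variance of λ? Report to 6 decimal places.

With a Gamma(shape α, rate β) prior on the exponential rate λ, the posterior after n observations with total T = Σxᵢ is Gamma(α+n, β+T).
Posterior: Gamma(9.2+5, 16.8+10.9) = Gamma(14.2, 27.7).
Var = α/β² = 0.018507.

0.018507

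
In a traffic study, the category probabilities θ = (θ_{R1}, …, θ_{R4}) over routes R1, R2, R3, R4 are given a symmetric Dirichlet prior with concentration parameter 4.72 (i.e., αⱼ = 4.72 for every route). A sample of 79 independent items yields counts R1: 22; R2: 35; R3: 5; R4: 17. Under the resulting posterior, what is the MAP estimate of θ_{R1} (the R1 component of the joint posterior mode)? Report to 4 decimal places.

The Dirichlet prior is conjugate to the Multinomial likelihood: each posterior αⱼ = prior αⱼ + observed count nⱼ.
Posterior concentration: (26.72, 39.72, 9.72, 21.72), total = 97.88.
Joint mode component: (α_{R1}−1)/(Σα−K) = 25.72/93.88 = 0.2740.

0.2740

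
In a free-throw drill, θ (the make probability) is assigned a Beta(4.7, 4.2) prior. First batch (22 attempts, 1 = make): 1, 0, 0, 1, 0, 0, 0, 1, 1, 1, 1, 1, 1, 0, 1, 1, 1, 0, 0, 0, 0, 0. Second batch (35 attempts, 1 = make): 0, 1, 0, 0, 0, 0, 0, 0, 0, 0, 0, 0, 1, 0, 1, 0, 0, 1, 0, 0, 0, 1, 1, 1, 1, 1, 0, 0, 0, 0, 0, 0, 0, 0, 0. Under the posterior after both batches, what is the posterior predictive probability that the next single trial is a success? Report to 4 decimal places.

0.3748

The Beta prior is conjugate to a Binomial/Bernoulli likelihood; the update adds successes to α and failures to β.
After batch 1: Beta(4.7+11, 4.2+11) = Beta(15.7, 15.2).
After batch 2: Beta(15.7+9, 15.2+26) = Beta(24.7, 41.2).
For a single future Bernoulli trial, P(success | data) = α/(α+β) = 0.3748.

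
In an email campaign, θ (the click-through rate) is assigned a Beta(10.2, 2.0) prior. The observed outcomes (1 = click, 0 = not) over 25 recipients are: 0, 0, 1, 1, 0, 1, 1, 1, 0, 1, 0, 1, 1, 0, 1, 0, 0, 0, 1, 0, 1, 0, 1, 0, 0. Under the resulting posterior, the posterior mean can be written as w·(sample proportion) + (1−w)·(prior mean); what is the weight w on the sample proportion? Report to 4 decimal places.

0.6720

The Beta prior is conjugate to a Binomial/Bernoulli likelihood; the update adds successes to α and failures to β.
Posterior mean = (α₀+k)/(α₀+β₀+n) = [n/(α₀+β₀+n)]·(k/n) + [(α₀+β₀)/(α₀+β₀+n)]·α₀/(α₀+β₀), so only n and the prior enter the weight.
The weight on the data is w = n/(α₀+β₀+n) = 25/(10.2+2.0+25) = 25/37.2 = 0.6720.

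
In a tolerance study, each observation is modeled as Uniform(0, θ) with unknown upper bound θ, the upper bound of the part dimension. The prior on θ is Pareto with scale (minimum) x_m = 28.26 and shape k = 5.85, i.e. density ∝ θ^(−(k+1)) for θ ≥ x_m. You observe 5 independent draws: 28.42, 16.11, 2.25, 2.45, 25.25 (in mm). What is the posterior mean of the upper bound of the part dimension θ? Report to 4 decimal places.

A Pareto(scale x_m, shape k) prior on the upper bound θ of Uniform(0, θ) is conjugate: posterior is Pareto(max(x_m, max xᵢ), k + n).
Sample maximum = 28.42; prior scale x_m = 28.26 → posterior scale = max = 28.42.
Posterior shape = 5.85 + 5 = 10.85.
E[θ|data] = k·x_m/(k−1) = 10.85·28.42/9.85 = 31.3053.

31.3053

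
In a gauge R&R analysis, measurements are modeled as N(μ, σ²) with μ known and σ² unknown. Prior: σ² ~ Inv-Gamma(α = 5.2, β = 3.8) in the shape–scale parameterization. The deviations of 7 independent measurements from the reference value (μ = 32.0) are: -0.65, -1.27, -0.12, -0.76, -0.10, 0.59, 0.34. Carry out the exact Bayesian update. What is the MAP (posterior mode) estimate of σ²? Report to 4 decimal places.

0.5516

With known mean μ and an Inverse-Gamma(α, β) prior on σ², the Normal likelihood is conjugate: posterior is Inv-Gamma(α + n/2, β + Σ(xᵢ−μ)²/2).
Σ(xᵢ−μ)² = (-0.65)² + (-1.27)² + (-0.12)² + (-0.76)² + (-0.10)² + (0.59)² + (0.34)² = 3.1011.
Posterior: Inv-Gamma(5.2 + 7/2, 3.8 + 3.1011/2) = Inv-Gamma(8.70, 5.35055).
Mode = β/(α+1) = 5.35055/9.70 = 0.5516.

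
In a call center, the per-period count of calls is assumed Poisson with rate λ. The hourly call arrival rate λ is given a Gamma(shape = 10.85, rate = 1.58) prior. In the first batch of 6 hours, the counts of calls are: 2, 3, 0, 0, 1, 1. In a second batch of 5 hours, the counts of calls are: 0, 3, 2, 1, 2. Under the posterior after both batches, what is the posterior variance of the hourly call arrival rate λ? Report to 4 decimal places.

0.1633

With a Gamma(shape α, rate β) prior, the Poisson likelihood is conjugate: the posterior is Gamma(α + ΣXᵢ, β + n).
Batch 1: sum of counts S = 7 over n = 6 hours.
After batch 1: Gamma(α+S, β+n) = Gamma(10.85+7, 1.58+6) = Gamma(17.85, 7.58).
Batch 2: sum of counts S = 8 over n = 5 hours.
After batch 2: Gamma(α+S, β+n) = Gamma(17.85+8, 7.58+5) = Gamma(25.85, 12.58).
Var = α/β² = 25.85/12.58² = 0.1633.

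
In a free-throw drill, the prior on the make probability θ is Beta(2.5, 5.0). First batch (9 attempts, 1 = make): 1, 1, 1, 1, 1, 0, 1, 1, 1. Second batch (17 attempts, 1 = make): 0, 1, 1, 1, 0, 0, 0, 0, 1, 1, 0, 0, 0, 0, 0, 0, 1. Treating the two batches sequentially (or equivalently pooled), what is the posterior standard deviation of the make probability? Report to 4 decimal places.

The Beta prior is conjugate to a Binomial/Bernoulli likelihood; the update adds successes to α and failures to β.
After batch 1: Beta(2.5+8, 5.0+1) = Beta(10.5, 6.0).
After batch 2: Beta(10.5+6, 6.0+11) = Beta(16.5, 17.0).
Var = αβ/((α+β)²(α+β+1)) = 16.5·17.0/(33.5²·34.5) = 0.00724476; SD = √0.00724476 = 0.0851.

0.0851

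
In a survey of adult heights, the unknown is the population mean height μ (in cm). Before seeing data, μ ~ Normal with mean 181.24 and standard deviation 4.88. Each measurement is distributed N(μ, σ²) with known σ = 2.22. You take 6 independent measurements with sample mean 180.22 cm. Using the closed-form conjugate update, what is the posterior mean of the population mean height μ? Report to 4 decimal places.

For Normal data with known variance σ², a Normal(μ₀, σ₀²) prior on μ is conjugate. Posterior precision = 1/σ₀² + n/σ²; posterior mean is the precision-weighted average of μ₀ and x̄.
n·x̄ = 6·180.22 = 1081.32.
σ₀² = 4.88² = 23.8144, σ² = 2.22² = 4.9284; σ² + n·σ₀² = 4.9284 + 6·23.8144 = 147.8148.
Posterior mean = (μ₀/σ₀² + n·x̄/σ²)/(1/σ₀² + n/σ²) = (σ²·μ₀ + σ₀²·n·x̄)/(σ² + n·σ₀²) = (4.9284·181.24 + 23.8144·1081.32)/147.8148 = 26644.210224/147.8148 = 180.2540.

180.2540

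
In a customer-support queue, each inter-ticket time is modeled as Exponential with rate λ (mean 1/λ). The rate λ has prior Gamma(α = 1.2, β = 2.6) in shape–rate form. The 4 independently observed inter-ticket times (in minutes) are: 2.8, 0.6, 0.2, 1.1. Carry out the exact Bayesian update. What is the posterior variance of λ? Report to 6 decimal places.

0.097579

With a Gamma(shape α, rate β) prior on the exponential rate λ, the posterior after n observations with total T = Σxᵢ is Gamma(α+n, β+T).
Sum of observations T = 4.7 minutes; n = 4.
Posterior: Gamma(1.2+4, 2.6+4.7) = Gamma(5.2, 7.3).
Var = α/β² = 0.097579.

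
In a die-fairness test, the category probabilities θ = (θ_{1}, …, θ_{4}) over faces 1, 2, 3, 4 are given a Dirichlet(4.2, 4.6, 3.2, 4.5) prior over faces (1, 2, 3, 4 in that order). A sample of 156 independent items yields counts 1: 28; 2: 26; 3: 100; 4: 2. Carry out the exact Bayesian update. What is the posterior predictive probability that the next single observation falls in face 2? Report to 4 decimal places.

0.1774

The Dirichlet prior is conjugate to the Multinomial likelihood: each posterior αⱼ = prior αⱼ + observed count nⱼ.
Posterior concentration: (32.2, 30.6, 103.2, 6.5), total = 172.5.
P(next = 2 | data) = α_{2}/Σα = 0.1774.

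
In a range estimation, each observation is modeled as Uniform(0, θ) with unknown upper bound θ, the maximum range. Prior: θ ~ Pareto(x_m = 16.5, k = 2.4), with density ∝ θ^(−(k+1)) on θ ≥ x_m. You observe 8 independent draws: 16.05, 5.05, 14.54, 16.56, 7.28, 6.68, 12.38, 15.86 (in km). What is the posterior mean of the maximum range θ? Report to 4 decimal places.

A Pareto(scale x_m, shape k) prior on the upper bound θ of Uniform(0, θ) is conjugate: posterior is Pareto(max(x_m, max xᵢ), k + n).
Sample maximum = 16.56; prior scale x_m = 16.5 → posterior scale = max = 16.56.
Posterior shape = 2.4 + 8 = 10.4.
E[θ|data] = k·x_m/(k−1) = 10.4·16.56/9.4 = 18.3217.

18.3217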